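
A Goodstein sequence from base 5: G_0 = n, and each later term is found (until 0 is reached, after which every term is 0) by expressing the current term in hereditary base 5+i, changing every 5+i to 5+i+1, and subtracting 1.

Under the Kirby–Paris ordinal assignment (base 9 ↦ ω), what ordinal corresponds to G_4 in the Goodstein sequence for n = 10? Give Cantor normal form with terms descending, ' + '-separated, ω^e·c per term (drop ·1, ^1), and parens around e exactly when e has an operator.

ω + 2

G_0=10  [base 5] 2·5  →[5↦6]→  2·6 = 12  −1 ⇒ G_1=11
G_1=11  [base 6] 6 + 5  →[6↦7]→  7 + 5 = 12  −1 ⇒ G_2=11
G_2=11  [base 7] 7 + 4  →[7↦8]→  8 + 4 = 12  −1 ⇒ G_3=11
G_3=11  [base 8] 8 + 3  →[8↦9]→  9 + 3 = 12  −1 ⇒ G_4=11
G_4=11  [base 9] 9 + 2  →[9↦10]→  10 + 2 = 12  −1 ⇒ G_5=11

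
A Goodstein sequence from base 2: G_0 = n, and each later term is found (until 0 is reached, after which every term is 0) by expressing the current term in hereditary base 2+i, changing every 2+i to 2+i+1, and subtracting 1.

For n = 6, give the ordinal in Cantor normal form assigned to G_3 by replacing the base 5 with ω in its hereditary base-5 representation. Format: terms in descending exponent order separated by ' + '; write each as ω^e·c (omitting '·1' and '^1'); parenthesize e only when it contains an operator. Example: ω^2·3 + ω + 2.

6 —HB2→ 2^2 + 2 —bump→ 3^3 + 3 = 30 —(−1)→ 29
29 —HB3→ 3^3 + 2 —bump→ 4^4 + 2 = 258 —(−1)→ 257
257 —HB4→ 4^4 + 1 —bump→ 5^5 + 1 = 3126 —(−1)→ 3125
3125 —HB5→ 5^5 —bump→ 6^6 = 46656 —(−1)→ 46655

ω^ω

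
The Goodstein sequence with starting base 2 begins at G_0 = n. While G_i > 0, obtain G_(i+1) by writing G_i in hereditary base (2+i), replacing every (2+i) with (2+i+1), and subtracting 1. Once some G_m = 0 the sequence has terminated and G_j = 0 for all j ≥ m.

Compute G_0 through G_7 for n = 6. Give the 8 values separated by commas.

[0] 6 ≡ 2^2 + 2 (base 2). Lift 3: 30. −1: 29.
[1] 29 ≡ 3^3 + 2 (base 3). Lift 4: 258. −1: 257.
[2] 257 ≡ 4^4 + 1 (base 4). Lift 5: 3126. −1: 3125.
[3] 3125 ≡ 5^5 (base 5). Lift 6: 46656. −1: 46655.
[4] 46655 ≡ 5·6^5 + 5·6^4 + 5·6^3 + 5·6^2 + 5·6 + 5 (base 6). Lift 7: 98040. −1: 98039.
[5] 98039 ≡ 5·7^5 + 5·7^4 + 5·7^3 + 5·7^2 + 5·7 + 4 (base 7). Lift 8: 187244. −1: 187243.
[6] 187243 ≡ 5·8^5 + 5·8^4 + 5·8^3 + 5·8^2 + 5·8 + 3 (base 8). Lift 9: 332148. −1: 332147.

6, 29, 257, 3125, 46655, 98039, 187243, 332147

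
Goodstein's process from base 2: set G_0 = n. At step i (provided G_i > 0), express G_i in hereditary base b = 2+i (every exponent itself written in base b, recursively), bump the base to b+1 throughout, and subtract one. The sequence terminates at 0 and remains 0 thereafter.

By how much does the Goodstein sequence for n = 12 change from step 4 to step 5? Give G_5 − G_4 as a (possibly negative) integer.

(0) 12|_2 = 2^(2 + 1) + 2^2 ↦ 3^(3 + 1) + 3^3|_3 = 108 ⇒ 107
(1) 107|_3 = 3^(3 + 1) + 2·3^2 + 2·3 + 2 ↦ 4^(4 + 1) + 2·4^2 + 2·4 + 2|_4 = 1066 ⇒ 1065
(2) 1065|_4 = 4^(4 + 1) + 2·4^2 + 2·4 + 1 ↦ 5^(5 + 1) + 2·5^2 + 2·5 + 1|_5 = 15686 ⇒ 15685
(3) 15685|_5 = 5^(5 + 1) + 2·5^2 + 2·5 ↦ 6^(6 + 1) + 2·6^2 + 2·6|_6 = 280020 ⇒ 280019
(4) 280019|_6 = 6^(6 + 1) + 2·6^2 + 6 + 5 ↦ 7^(7 + 1) + 2·7^2 + 7 + 5|_7 = 5764911 ⇒ 5764910

5484891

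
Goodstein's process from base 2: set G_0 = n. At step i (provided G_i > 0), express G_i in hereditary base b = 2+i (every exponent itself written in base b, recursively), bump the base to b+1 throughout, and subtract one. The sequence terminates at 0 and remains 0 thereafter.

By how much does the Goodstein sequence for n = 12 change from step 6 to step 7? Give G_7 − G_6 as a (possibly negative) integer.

base 2: 12 = 2^(2 + 1) + 2^2; at 3: 3^(3 + 1) + 3^3 = 108; next = 107
base 3: 107 = 3^(3 + 1) + 2·3^2 + 2·3 + 2; at 4: 4^(4 + 1) + 2·4^2 + 2·4 + 2 = 1066; next = 1065
base 4: 1065 = 4^(4 + 1) + 2·4^2 + 2·4 + 1; at 5: 5^(5 + 1) + 2·5^2 + 2·5 + 1 = 15686; next = 15685
base 5: 15685 = 5^(5 + 1) + 2·5^2 + 2·5; at 6: 6^(6 + 1) + 2·6^2 + 2·6 = 280020; next = 280019
base 6: 280019 = 6^(6 + 1) + 2·6^2 + 6 + 5; at 7: 7^(7 + 1) + 2·7^2 + 7 + 5 = 5764911; next = 5764910
base 7: 5764910 = 7^(7 + 1) + 2·7^2 + 7 + 4; at 8: 8^(8 + 1) + 2·8^2 + 8 + 4 = 134217868; next = 134217867
base 8: 134217867 = 8^(8 + 1) + 2·8^2 + 8 + 3; at 9: 9^(9 + 1) + 2·9^2 + 9 + 3 = 3486784575; next = 3486784574

3352566707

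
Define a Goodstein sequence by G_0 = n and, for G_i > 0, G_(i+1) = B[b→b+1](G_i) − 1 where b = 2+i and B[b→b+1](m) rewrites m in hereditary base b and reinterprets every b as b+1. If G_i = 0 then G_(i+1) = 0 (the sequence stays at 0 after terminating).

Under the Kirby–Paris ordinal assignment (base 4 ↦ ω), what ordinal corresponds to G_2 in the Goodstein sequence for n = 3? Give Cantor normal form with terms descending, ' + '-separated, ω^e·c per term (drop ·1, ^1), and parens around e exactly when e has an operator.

3

(0) 3|_2 = 2 + 1 ↦ 3 + 1|_3 = 4 ⇒ 3
(1) 3|_3 = 3 ↦ 4|_4 = 4 ⇒ 3
(2) 3|_4 = 3 ↦ 3|_5 = 3 ⇒ 2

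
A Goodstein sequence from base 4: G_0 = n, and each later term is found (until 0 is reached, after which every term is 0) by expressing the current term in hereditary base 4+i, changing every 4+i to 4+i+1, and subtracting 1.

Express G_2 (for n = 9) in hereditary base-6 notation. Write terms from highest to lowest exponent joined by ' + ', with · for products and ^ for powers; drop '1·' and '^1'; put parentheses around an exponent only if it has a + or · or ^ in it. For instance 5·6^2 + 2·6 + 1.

6 + 5

i=0: 9 = 2·4 + 1 (b=4); 4→5: 2·5 + 1 = 11; 11−1 = 10
i=1: 10 = 2·5 (b=5); 5→6: 2·6 = 12; 12−1 = 11
i=2: 11 = 6 + 5 (b=6); 6→7: 7 + 5 = 12; 12−1 = 11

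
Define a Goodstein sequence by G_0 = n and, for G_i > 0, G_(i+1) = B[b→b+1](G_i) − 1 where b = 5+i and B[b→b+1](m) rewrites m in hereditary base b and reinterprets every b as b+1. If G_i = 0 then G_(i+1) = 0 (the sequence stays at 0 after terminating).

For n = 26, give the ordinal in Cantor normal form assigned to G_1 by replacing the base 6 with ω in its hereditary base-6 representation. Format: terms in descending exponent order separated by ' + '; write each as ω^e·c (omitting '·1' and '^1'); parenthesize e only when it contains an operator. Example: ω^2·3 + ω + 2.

26 —HB5→ 5^2 + 1 —bump→ 6^2 + 1 = 37 —(−1)→ 36
36 —HB6→ 6^2 —bump→ 7^2 = 49 —(−1)→ 48

ω^2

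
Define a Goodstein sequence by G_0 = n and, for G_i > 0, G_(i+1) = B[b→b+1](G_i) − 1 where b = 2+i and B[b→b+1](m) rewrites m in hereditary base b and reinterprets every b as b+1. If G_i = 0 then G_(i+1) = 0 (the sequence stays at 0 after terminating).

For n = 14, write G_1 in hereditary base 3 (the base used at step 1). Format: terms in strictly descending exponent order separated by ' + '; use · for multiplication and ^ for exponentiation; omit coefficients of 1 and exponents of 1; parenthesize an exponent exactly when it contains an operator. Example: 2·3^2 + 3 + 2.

G_0=14  [base 2] 2^(2 + 1) + 2^2 + 2  →[2↦3]→  3^(3 + 1) + 3^3 + 3 = 111  −1 ⇒ G_1=110
G_1=110  [base 3] 3^(3 + 1) + 3^3 + 2  →[3↦4]→  4^(4 + 1) + 4^4 + 2 = 1282  −1 ⇒ G_2=1281

3^(3 + 1) + 3^3 + 2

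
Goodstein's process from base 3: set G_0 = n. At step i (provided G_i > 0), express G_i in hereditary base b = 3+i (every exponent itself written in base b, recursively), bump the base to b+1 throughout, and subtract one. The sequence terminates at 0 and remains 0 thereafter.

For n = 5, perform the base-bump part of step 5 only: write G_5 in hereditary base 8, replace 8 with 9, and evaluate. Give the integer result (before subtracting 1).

5 —HB3→ 3 + 2 —bump→ 4 + 2 = 6 —(−1)→ 5
5 —HB4→ 4 + 1 —bump→ 5 + 1 = 6 —(−1)→ 5
5 —HB5→ 5 —bump→ 6 = 6 —(−1)→ 5
5 —HB6→ 5 —bump→ 5 = 5 —(−1)→ 4
4 —HB7→ 4 —bump→ 4 = 4 —(−1)→ 3

3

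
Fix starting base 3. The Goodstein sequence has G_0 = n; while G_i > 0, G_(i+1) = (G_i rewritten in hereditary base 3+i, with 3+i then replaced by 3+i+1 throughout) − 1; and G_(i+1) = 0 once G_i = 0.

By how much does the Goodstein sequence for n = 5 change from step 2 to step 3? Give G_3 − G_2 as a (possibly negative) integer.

(0) 5|_3 = 3 + 2 ↦ 4 + 2|_4 = 6 ⇒ 5
(1) 5|_4 = 4 + 1 ↦ 5 + 1|_5 = 6 ⇒ 5
(2) 5|_5 = 5 ↦ 6|_6 = 6 ⇒ 5

0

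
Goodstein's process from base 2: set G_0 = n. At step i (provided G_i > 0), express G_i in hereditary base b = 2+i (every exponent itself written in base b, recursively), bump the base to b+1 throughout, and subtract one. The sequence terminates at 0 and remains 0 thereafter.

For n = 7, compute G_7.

step 0: 7 = 2^2 + 2 + 1; sub 3 for 2: 3^3 + 3 + 1; = 31; G_1 = 31−1 = 30
step 1: 30 = 3^3 + 3; sub 4 for 3: 4^4 + 4; = 260; G_2 = 260−1 = 259
step 2: 259 = 4^4 + 3; sub 5 for 4: 5^5 + 3; = 3128; G_3 = 3128−1 = 3127
step 3: 3127 = 5^5 + 2; sub 6 for 5: 6^6 + 2; = 46658; G_4 = 46658−1 = 46657
step 4: 46657 = 6^6 + 1; sub 7 for 6: 7^7 + 1; = 823544; G_5 = 823544−1 = 823543
step 5: 823543 = 7^7; sub 8 for 7: 8^8; = 16777216; G_6 = 16777216−1 = 16777215
step 6: 16777215 = 7·8^7 + 7·8^6 + 7·8^5 + 7·8^4 + 7·8^3 + 7·8^2 + 7·8 + 7; sub 9 for 8: 7·9^7 + 7·9^6 + 7·9^5 + 7·9^4 + 7·9^3 + 7·9^2 + 7·9 + 7; = 37665880; G_7 = 37665880−1 = 37665879
step 7: 37665879 = 7·9^7 + 7·9^6 + 7·9^5 + 7·9^4 + 7·9^3 + 7·9^2 + 7·9 + 6; sub 10 for 9: 7·10^7 + 7·10^6 + 7·10^5 + 7·10^4 + 7·10^3 + 7·10^2 + 7·10 + 6; = 77777776; G_8 = 77777776−1 = 77777775

37665879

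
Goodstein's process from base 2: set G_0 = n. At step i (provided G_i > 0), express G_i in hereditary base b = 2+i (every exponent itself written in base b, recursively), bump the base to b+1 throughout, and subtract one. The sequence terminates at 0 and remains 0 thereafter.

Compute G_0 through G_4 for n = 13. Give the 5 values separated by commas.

13, 108, 1279, 16092, 280711

[0] 13 ≡ 2^(2 + 1) + 2^2 + 1 (base 2). Lift 3: 109. −1: 108.
[1] 108 ≡ 3^(3 + 1) + 3^3 (base 3). Lift 4: 1280. −1: 1279.
[2] 1279 ≡ 4^(4 + 1) + 3·4^3 + 3·4^2 + 3·4 + 3 (base 4). Lift 5: 16093. −1: 16092.
[3] 16092 ≡ 5^(5 + 1) + 3·5^3 + 3·5^2 + 3·5 + 2 (base 5). Lift 6: 280712. −1: 280711.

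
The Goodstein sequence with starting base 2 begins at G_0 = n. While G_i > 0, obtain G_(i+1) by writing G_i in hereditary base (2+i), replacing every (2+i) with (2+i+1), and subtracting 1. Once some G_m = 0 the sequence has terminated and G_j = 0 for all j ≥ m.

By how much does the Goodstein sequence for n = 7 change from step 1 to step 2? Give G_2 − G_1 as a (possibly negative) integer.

[0] 7 ≡ 2^2 + 2 + 1 (base 2). Lift 3: 31. −1: 30.
[1] 30 ≡ 3^3 + 3 (base 3). Lift 4: 260. −1: 259.

229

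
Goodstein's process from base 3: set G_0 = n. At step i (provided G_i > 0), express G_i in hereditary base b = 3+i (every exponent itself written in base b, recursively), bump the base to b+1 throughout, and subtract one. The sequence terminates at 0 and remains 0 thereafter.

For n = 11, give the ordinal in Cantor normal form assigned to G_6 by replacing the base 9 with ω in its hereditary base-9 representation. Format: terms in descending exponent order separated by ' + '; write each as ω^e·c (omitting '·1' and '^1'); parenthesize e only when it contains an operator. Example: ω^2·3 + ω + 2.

(0) 11|_3 = 3^2 + 2 ↦ 4^2 + 2|_4 = 18 ⇒ 17
(1) 17|_4 = 4^2 + 1 ↦ 5^2 + 1|_5 = 26 ⇒ 25
(2) 25|_5 = 5^2 ↦ 6^2|_6 = 36 ⇒ 35
(3) 35|_6 = 5·6 + 5 ↦ 5·7 + 5|_7 = 40 ⇒ 39
(4) 39|_7 = 5·7 + 4 ↦ 5·8 + 4|_8 = 44 ⇒ 43
(5) 43|_8 = 5·8 + 3 ↦ 5·9 + 3|_9 = 48 ⇒ 47

ω·5 + 2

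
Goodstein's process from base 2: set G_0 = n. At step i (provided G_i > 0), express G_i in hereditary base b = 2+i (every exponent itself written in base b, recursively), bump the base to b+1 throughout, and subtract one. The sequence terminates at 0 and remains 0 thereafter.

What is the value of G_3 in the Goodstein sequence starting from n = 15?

G_0 = 15. HB_2(15) = 2^(2 + 1) + 2^2 + 2 + 1. Bump = 112. G_1 = 111.
G_1 = 111. HB_3(111) = 3^(3 + 1) + 3^3 + 3. Bump = 1284. G_2 = 1283.
G_2 = 1283. HB_4(1283) = 4^(4 + 1) + 4^4 + 3. Bump = 18753. G_3 = 18752.
G_3 = 18752. HB_5(18752) = 5^(5 + 1) + 5^5 + 2. Bump = 326594. G_4 = 326593.

18752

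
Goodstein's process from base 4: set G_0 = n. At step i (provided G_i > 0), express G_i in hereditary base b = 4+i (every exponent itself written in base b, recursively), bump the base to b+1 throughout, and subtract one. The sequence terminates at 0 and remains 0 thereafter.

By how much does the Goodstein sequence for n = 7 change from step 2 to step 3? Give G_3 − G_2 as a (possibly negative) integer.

0

i=0: 7 = 4 + 3 (b=4); 4→5: 5 + 3 = 8; 8−1 = 7
i=1: 7 = 5 + 2 (b=5); 5→6: 6 + 2 = 8; 8−1 = 7
i=2: 7 = 6 + 1 (b=6); 6→7: 7 + 1 = 8; 8−1 = 7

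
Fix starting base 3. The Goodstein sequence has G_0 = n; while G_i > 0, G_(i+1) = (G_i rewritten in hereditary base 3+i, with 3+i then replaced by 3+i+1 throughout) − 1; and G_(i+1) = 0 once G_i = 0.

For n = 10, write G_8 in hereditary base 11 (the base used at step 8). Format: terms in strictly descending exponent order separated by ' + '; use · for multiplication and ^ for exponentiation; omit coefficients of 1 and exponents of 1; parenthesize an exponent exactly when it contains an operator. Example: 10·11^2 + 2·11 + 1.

10 —HB3→ 3^2 + 1 —bump→ 4^2 + 1 = 17 —(−1)→ 16
16 —HB4→ 4^2 —bump→ 5^2 = 25 —(−1)→ 24
24 —HB5→ 4·5 + 4 —bump→ 4·6 + 4 = 28 —(−1)→ 27
27 —HB6→ 4·6 + 3 —bump→ 4·7 + 3 = 31 —(−1)→ 30
30 —HB7→ 4·7 + 2 —bump→ 4·8 + 2 = 34 —(−1)→ 33
33 —HB8→ 4·8 + 1 —bump→ 4·9 + 1 = 37 —(−1)→ 36
36 —HB9→ 4·9 —bump→ 4·10 = 40 —(−1)→ 39
39 —HB10→ 3·10 + 9 —bump→ 3·11 + 9 = 42 —(−1)→ 41
41 —HB11→ 3·11 + 8 —bump→ 3·12 + 8 = 44 —(−1)→ 43

3·11 + 8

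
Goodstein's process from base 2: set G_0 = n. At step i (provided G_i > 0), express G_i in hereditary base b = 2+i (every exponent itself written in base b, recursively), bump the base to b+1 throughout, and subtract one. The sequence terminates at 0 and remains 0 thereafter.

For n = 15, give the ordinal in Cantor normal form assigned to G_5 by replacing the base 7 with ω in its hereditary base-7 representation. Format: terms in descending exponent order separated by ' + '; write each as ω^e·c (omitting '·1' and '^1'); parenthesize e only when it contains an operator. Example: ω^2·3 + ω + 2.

G_0=15  [base 2] 2^(2 + 1) + 2^2 + 2 + 1  →[2↦3]→  3^(3 + 1) + 3^3 + 3 + 1 = 112  −1 ⇒ G_1=111
G_1=111  [base 3] 3^(3 + 1) + 3^3 + 3  →[3↦4]→  4^(4 + 1) + 4^4 + 4 = 1284  −1 ⇒ G_2=1283
G_2=1283  [base 4] 4^(4 + 1) + 4^4 + 3  →[4↦5]→  5^(5 + 1) + 5^5 + 3 = 18753  −1 ⇒ G_3=18752
G_3=18752  [base 5] 5^(5 + 1) + 5^5 + 2  →[5↦6]→  6^(6 + 1) + 6^6 + 2 = 326594  −1 ⇒ G_4=326593
G_4=326593  [base 6] 6^(6 + 1) + 6^6 + 1  →[6↦7]→  7^(7 + 1) + 7^7 + 1 = 6588345  −1 ⇒ G_5=6588344
G_5=6588344  [base 7] 7^(7 + 1) + 7^7  →[7↦8]→  8^(8 + 1) + 8^8 = 150994944  −1 ⇒ G_6=150994943

ω^(ω + 1) + ω^ω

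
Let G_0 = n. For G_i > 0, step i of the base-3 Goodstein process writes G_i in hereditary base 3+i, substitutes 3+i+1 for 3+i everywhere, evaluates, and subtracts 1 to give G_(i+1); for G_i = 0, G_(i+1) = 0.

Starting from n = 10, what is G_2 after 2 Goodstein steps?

G_0=10  [base 3] 3^2 + 1  →[3↦4]→  4^2 + 1 = 17  −1 ⇒ G_1=16
G_1=16  [base 4] 4^2  →[4↦5]→  5^2 = 25  −1 ⇒ G_2=24

24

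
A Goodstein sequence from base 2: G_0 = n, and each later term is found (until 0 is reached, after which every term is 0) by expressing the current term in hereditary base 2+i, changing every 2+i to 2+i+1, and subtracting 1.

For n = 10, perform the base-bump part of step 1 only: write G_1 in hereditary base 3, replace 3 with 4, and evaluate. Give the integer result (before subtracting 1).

1026

10 —HB2→ 2^(2 + 1) + 2 —bump→ 3^(3 + 1) + 3 = 84 —(−1)→ 83
83 —HB3→ 3^(3 + 1) + 2 —bump→ 4^(4 + 1) + 2 = 1026 —(−1)→ 1025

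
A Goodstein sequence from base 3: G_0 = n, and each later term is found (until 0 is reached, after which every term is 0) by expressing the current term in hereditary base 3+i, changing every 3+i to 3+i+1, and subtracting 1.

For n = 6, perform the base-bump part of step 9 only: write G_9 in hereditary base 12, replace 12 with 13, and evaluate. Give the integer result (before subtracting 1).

step 0: 6 = 2·3; sub 4 for 3: 2·4; = 8; G_1 = 8−1 = 7
step 1: 7 = 4 + 3; sub 5 for 4: 5 + 3; = 8; G_2 = 8−1 = 7
step 2: 7 = 5 + 2; sub 6 for 5: 6 + 2; = 8; G_3 = 8−1 = 7
step 3: 7 = 6 + 1; sub 7 for 6: 7 + 1; = 8; G_4 = 8−1 = 7
step 4: 7 = 7; sub 8 for 7: 8; = 8; G_5 = 8−1 = 7
step 5: 7 = 7; sub 9 for 8: 7; = 7; G_6 = 7−1 = 6
step 6: 6 = 6; sub 10 for 9: 6; = 6; G_7 = 6−1 = 5
step 7: 5 = 5; sub 11 for 10: 5; = 5; G_8 = 5−1 = 4
step 8: 4 = 4; sub 12 for 11: 4; = 4; G_9 = 4−1 = 3

3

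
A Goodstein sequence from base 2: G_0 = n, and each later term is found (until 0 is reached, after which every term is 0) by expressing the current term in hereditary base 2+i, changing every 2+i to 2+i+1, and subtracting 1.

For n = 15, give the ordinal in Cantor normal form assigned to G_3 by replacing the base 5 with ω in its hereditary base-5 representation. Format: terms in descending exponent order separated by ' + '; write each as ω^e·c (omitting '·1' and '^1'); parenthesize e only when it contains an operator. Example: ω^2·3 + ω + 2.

(0) 15|_2 = 2^(2 + 1) + 2^2 + 2 + 1 ↦ 3^(3 + 1) + 3^3 + 3 + 1|_3 = 112 ⇒ 111
(1) 111|_3 = 3^(3 + 1) + 3^3 + 3 ↦ 4^(4 + 1) + 4^4 + 4|_4 = 1284 ⇒ 1283
(2) 1283|_4 = 4^(4 + 1) + 4^4 + 3 ↦ 5^(5 + 1) + 5^5 + 3|_5 = 18753 ⇒ 18752
(3) 18752|_5 = 5^(5 + 1) + 5^5 + 2 ↦ 6^(6 + 1) + 6^6 + 2|_6 = 326594 ⇒ 326593

ω^(ω + 1) + ω^ω + 2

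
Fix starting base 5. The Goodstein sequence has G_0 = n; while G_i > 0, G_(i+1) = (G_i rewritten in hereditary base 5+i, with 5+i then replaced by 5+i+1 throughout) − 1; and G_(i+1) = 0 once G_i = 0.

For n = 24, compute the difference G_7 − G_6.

2

24 —HB5→ 4·5 + 4 —bump→ 4·6 + 4 = 28 —(−1)→ 27
27 —HB6→ 4·6 + 3 —bump→ 4·7 + 3 = 31 —(−1)→ 30
30 —HB7→ 4·7 + 2 —bump→ 4·8 + 2 = 34 —(−1)→ 33
33 —HB8→ 4·8 + 1 —bump→ 4·9 + 1 = 37 —(−1)→ 36
36 —HB9→ 4·9 —bump→ 4·10 = 40 —(−1)→ 39
39 —HB10→ 3·10 + 9 —bump→ 3·11 + 9 = 42 —(−1)→ 41
41 —HB11→ 3·11 + 8 —bump→ 3·12 + 8 = 44 —(−1)→ 43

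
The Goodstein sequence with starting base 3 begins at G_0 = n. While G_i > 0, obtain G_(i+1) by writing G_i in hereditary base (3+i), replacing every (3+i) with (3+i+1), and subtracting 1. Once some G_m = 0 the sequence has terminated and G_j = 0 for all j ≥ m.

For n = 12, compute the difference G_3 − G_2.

i=0: 12 = 3^2 + 3 (b=3); 3→4: 4^2 + 4 = 20; 20−1 = 19
i=1: 19 = 4^2 + 3 (b=4); 4→5: 5^2 + 3 = 28; 28−1 = 27
i=2: 27 = 5^2 + 2 (b=5); 5→6: 6^2 + 2 = 38; 38−1 = 37

10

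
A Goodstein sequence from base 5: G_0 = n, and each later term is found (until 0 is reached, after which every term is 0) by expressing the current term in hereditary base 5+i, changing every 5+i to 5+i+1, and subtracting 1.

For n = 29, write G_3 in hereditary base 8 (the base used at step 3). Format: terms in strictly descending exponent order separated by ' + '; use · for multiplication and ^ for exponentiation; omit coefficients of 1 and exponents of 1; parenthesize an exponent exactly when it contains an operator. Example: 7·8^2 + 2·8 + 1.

base 5: 29 = 5^2 + 4; at 6: 6^2 + 4 = 40; next = 39
base 6: 39 = 6^2 + 3; at 7: 7^2 + 3 = 52; next = 51
base 7: 51 = 7^2 + 2; at 8: 8^2 + 2 = 66; next = 65
base 8: 65 = 8^2 + 1; at 9: 9^2 + 1 = 82; next = 81

8^2 + 1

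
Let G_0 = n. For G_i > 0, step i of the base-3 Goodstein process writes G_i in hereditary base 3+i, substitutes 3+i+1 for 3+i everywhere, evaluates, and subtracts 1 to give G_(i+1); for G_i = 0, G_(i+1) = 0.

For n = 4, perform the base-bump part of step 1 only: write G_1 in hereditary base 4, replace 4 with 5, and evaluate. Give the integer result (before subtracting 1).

[0] 4 ≡ 3 + 1 (base 3). Lift 4: 5. −1: 4.
[1] 4 ≡ 4 (base 4). Lift 5: 5. −1: 4.

5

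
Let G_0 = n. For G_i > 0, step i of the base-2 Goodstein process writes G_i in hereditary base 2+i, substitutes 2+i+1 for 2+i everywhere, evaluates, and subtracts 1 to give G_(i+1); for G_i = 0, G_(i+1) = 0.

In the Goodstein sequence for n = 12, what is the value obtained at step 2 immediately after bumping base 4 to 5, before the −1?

15686

step 0: 12 = 2^(2 + 1) + 2^2; sub 3 for 2: 3^(3 + 1) + 3^3; = 108; G_1 = 108−1 = 107
step 1: 107 = 3^(3 + 1) + 2·3^2 + 2·3 + 2; sub 4 for 3: 4^(4 + 1) + 2·4^2 + 2·4 + 2; = 1066; G_2 = 1066−1 = 1065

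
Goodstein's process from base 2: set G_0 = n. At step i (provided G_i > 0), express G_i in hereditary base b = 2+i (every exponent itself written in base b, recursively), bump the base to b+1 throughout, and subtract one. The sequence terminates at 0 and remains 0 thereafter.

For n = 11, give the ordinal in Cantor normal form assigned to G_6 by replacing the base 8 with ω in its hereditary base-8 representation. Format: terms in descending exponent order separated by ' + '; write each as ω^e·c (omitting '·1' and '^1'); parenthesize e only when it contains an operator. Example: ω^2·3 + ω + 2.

ω^ω·7 + ω^7·7 + ω^6·7 + ω^5·7 + ω^4·7 + ω^3·7 + ω^2·7 + ω·7 + 7

G_0 = 11. HB_2(11) = 2^(2 + 1) + 2 + 1. Bump = 85. G_1 = 84.
G_1 = 84. HB_3(84) = 3^(3 + 1) + 3. Bump = 1028. G_2 = 1027.
G_2 = 1027. HB_4(1027) = 4^(4 + 1) + 3. Bump = 15628. G_3 = 15627.
G_3 = 15627. HB_5(15627) = 5^(5 + 1) + 2. Bump = 279938. G_4 = 279937.
G_4 = 279937. HB_6(279937) = 6^(6 + 1) + 1. Bump = 5764802. G_5 = 5764801.
G_5 = 5764801. HB_7(5764801) = 7^(7 + 1). Bump = 134217728. G_6 = 134217727.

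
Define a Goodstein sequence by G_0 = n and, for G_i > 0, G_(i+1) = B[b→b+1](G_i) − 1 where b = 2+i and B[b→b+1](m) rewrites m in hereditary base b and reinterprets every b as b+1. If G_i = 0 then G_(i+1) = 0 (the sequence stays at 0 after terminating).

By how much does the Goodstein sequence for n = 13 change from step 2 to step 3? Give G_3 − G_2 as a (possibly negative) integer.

14813

step 0: 13 = 2^(2 + 1) + 2^2 + 1; sub 3 for 2: 3^(3 + 1) + 3^3 + 1; = 109; G_1 = 109−1 = 108
step 1: 108 = 3^(3 + 1) + 3^3; sub 4 for 3: 4^(4 + 1) + 4^4; = 1280; G_2 = 1280−1 = 1279
step 2: 1279 = 4^(4 + 1) + 3·4^3 + 3·4^2 + 3·4 + 3; sub 5 for 4: 5^(5 + 1) + 3·5^3 + 3·5^2 + 3·5 + 3; = 16093; G_3 = 16093−1 = 16092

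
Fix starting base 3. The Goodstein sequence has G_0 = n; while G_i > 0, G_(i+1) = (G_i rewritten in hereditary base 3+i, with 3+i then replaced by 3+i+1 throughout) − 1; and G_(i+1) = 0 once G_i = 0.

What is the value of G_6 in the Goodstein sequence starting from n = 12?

69

(0) 12|_3 = 3^2 + 3 ↦ 4^2 + 4|_4 = 20 ⇒ 19
(1) 19|_4 = 4^2 + 3 ↦ 5^2 + 3|_5 = 28 ⇒ 27
(2) 27|_5 = 5^2 + 2 ↦ 6^2 + 2|_6 = 38 ⇒ 37
(3) 37|_6 = 6^2 + 1 ↦ 7^2 + 1|_7 = 50 ⇒ 49
(4) 49|_7 = 7^2 ↦ 8^2|_8 = 64 ⇒ 63
(5) 63|_8 = 7·8 + 7 ↦ 7·9 + 7|_9 = 70 ⇒ 69
(6) 69|_9 = 7·9 + 6 ↦ 7·10 + 6|_10 = 76 ⇒ 75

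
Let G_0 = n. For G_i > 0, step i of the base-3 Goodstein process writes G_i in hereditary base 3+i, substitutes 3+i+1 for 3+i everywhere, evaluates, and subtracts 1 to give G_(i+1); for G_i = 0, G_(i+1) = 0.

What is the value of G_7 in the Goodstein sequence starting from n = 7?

9

step 0: 7 = 2·3 + 1; sub 4 for 3: 2·4 + 1; = 9; G_1 = 9−1 = 8
step 1: 8 = 2·4; sub 5 for 4: 2·5; = 10; G_2 = 10−1 = 9
step 2: 9 = 5 + 4; sub 6 for 5: 6 + 4; = 10; G_3 = 10−1 = 9
step 3: 9 = 6 + 3; sub 7 for 6: 7 + 3; = 10; G_4 = 10−1 = 9
step 4: 9 = 7 + 2; sub 8 for 7: 8 + 2; = 10; G_5 = 10−1 = 9
step 5: 9 = 8 + 1; sub 9 for 8: 9 + 1; = 10; G_6 = 10−1 = 9
step 6: 9 = 9; sub 10 for 9: 10; = 10; G_7 = 10−1 = 9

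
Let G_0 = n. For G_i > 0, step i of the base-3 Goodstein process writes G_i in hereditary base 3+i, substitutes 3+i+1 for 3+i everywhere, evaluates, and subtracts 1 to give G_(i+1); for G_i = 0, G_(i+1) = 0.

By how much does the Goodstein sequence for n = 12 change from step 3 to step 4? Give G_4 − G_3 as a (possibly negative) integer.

12

base 3: 12 = 3^2 + 3; at 4: 4^2 + 4 = 20; next = 19
base 4: 19 = 4^2 + 3; at 5: 5^2 + 3 = 28; next = 27
base 5: 27 = 5^2 + 2; at 6: 6^2 + 2 = 38; next = 37
base 6: 37 = 6^2 + 1; at 7: 7^2 + 1 = 50; next = 49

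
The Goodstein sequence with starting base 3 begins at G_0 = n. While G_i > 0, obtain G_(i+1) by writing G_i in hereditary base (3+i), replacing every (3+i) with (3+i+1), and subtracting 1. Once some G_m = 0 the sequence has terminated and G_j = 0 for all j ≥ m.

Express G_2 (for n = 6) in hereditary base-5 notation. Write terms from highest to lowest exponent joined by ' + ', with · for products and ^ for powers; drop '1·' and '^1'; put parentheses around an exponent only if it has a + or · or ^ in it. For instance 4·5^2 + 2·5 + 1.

[0] 6 ≡ 2·3 (base 3). Lift 4: 8. −1: 7.
[1] 7 ≡ 4 + 3 (base 4). Lift 5: 8. −1: 7.
[2] 7 ≡ 5 + 2 (base 5). Lift 6: 8. −1: 7.

5 + 2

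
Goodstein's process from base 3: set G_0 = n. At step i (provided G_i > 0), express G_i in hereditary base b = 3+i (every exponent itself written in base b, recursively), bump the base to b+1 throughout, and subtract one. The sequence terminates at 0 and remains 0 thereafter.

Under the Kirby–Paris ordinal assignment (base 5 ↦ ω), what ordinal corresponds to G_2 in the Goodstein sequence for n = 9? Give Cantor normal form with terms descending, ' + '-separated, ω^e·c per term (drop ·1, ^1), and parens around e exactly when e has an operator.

[0] 9 ≡ 3^2 (base 3). Lift 4: 16. −1: 15.
[1] 15 ≡ 3·4 + 3 (base 4). Lift 5: 18. −1: 17.

ω·3 + 2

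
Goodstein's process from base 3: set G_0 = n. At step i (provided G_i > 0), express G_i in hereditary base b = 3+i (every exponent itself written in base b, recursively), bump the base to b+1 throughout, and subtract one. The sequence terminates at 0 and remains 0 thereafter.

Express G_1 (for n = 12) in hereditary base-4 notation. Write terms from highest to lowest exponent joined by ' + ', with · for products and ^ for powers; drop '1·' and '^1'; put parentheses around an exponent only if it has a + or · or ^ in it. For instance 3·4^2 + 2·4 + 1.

4^2 + 3

(0) 12|_3 = 3^2 + 3 ↦ 4^2 + 4|_4 = 20 ⇒ 19
(1) 19|_4 = 4^2 + 3 ↦ 5^2 + 3|_5 = 28 ⇒ 27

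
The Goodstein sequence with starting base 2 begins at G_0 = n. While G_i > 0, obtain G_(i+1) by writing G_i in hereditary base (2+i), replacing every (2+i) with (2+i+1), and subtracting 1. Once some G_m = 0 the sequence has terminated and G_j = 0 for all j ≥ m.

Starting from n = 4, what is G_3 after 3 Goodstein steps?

60

(0) 4|_2 = 2^2 ↦ 3^3|_3 = 27 ⇒ 26
(1) 26|_3 = 2·3^2 + 2·3 + 2 ↦ 2·4^2 + 2·4 + 2|_4 = 42 ⇒ 41
(2) 41|_4 = 2·4^2 + 2·4 + 1 ↦ 2·5^2 + 2·5 + 1|_5 = 61 ⇒ 60
(3) 60|_5 = 2·5^2 + 2·5 ↦ 2·6^2 + 2·6|_6 = 84 ⇒ 83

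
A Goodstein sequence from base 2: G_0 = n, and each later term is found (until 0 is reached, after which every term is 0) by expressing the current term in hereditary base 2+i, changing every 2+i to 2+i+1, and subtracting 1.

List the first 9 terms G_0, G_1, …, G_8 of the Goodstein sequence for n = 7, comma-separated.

7 —HB2→ 2^2 + 2 + 1 —bump→ 3^3 + 3 + 1 = 31 —(−1)→ 30
30 —HB3→ 3^3 + 3 —bump→ 4^4 + 4 = 260 —(−1)→ 259
259 —HB4→ 4^4 + 3 —bump→ 5^5 + 3 = 3128 —(−1)→ 3127
3127 —HB5→ 5^5 + 2 —bump→ 6^6 + 2 = 46658 —(−1)→ 46657
46657 —HB6→ 6^6 + 1 —bump→ 7^7 + 1 = 823544 —(−1)→ 823543
823543 —HB7→ 7^7 —bump→ 8^8 = 16777216 —(−1)→ 16777215
16777215 —HB8→ 7·8^7 + 7·8^6 + 7·8^5 + 7·8^4 + 7·8^3 + 7·8^2 + 7·8 + 7 —bump→ 7·9^7 + 7·9^6 + 7·9^5 + 7·9^4 + 7·9^3 + 7·9^2 + 7·9 + 7 = 37665880 —(−1)→ 37665879
37665879 —HB9→ 7·9^7 + 7·9^6 + 7·9^5 + 7·9^4 + 7·9^3 + 7·9^2 + 7·9 + 6 —bump→ 7·10^7 + 7·10^6 + 7·10^5 + 7·10^4 + 7·10^3 + 7·10^2 + 7·10 + 6 = 77777776 —(−1)→ 77777775

7, 30, 259, 3127, 46657, 823543, 16777215, 37665879, 77777775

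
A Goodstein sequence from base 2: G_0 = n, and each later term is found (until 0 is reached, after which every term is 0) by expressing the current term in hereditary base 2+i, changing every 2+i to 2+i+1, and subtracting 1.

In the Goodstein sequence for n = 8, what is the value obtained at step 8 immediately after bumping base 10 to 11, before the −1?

G_0 = 8. HB_2(8) = 2^(2 + 1). Bump = 81. G_1 = 80.
G_1 = 80. HB_3(80) = 2·3^3 + 2·3^2 + 2·3 + 2. Bump = 554. G_2 = 553.
G_2 = 553. HB_4(553) = 2·4^4 + 2·4^2 + 2·4 + 1. Bump = 6311. G_3 = 6310.
G_3 = 6310. HB_5(6310) = 2·5^5 + 2·5^2 + 2·5. Bump = 93396. G_4 = 93395.
G_4 = 93395. HB_6(93395) = 2·6^6 + 2·6^2 + 6 + 5. Bump = 1647196. G_5 = 1647195.
G_5 = 1647195. HB_7(1647195) = 2·7^7 + 2·7^2 + 7 + 4. Bump = 33554572. G_6 = 33554571.
G_6 = 33554571. HB_8(33554571) = 2·8^8 + 2·8^2 + 8 + 3. Bump = 774841152. G_7 = 774841151.
G_7 = 774841151. HB_9(774841151) = 2·9^9 + 2·9^2 + 9 + 2. Bump = 20000000212. G_8 = 20000000211.

570623341476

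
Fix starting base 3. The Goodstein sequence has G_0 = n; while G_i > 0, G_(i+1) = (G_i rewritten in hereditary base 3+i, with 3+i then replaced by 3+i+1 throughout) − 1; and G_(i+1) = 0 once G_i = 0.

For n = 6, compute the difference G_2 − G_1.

0

(0) 6|_3 = 2·3 ↦ 2·4|_4 = 8 ⇒ 7
(1) 7|_4 = 4 + 3 ↦ 5 + 3|_5 = 8 ⇒ 7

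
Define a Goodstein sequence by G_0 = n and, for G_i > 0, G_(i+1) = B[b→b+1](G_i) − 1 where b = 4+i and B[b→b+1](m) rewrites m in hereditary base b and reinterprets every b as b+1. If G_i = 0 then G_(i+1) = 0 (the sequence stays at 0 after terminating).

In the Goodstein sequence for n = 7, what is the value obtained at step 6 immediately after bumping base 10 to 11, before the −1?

5

G_0=7  [base 4] 4 + 3  →[4↦5]→  5 + 3 = 8  −1 ⇒ G_1=7
G_1=7  [base 5] 5 + 2  →[5↦6]→  6 + 2 = 8  −1 ⇒ G_2=7
G_2=7  [base 6] 6 + 1  →[6↦7]→  7 + 1 = 8  −1 ⇒ G_3=7
G_3=7  [base 7] 7  →[7↦8]→  8 = 8  −1 ⇒ G_4=7
G_4=7  [base 8] 7  →[8↦9]→  7 = 7  −1 ⇒ G_5=6
G_5=6  [base 9] 6  →[9↦10]→  6 = 6  −1 ⇒ G_6=5
G_6=5  [base 10] 5  →[10↦11]→  5 = 5  −1 ⇒ G_7=4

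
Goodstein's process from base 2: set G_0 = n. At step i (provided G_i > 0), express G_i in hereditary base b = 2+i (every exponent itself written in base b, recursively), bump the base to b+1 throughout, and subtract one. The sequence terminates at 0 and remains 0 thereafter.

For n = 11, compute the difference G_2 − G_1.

943

i=0: 11 = 2^(2 + 1) + 2 + 1 (b=2); 2→3: 3^(3 + 1) + 3 + 1 = 85; 85−1 = 84
i=1: 84 = 3^(3 + 1) + 3 (b=3); 3→4: 4^(4 + 1) + 4 = 1028; 1028−1 = 1027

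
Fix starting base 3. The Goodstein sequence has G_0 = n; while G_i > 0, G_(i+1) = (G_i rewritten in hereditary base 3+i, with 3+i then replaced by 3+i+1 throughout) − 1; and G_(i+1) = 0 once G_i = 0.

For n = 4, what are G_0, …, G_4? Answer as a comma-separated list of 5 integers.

4, 4, 4, 3, 2

G_0 = 4. HB_3(4) = 3 + 1. Bump = 5. G_1 = 4.
G_1 = 4. HB_4(4) = 4. Bump = 5. G_2 = 4.
G_2 = 4. HB_5(4) = 4. Bump = 4. G_3 = 3.
G_3 = 3. HB_6(3) = 3. Bump = 3. G_4 = 2.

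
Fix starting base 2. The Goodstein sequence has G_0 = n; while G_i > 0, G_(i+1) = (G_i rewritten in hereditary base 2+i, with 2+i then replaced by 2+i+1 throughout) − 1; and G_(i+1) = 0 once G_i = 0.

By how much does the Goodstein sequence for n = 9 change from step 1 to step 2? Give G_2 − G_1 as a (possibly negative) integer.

(0) 9|_2 = 2^(2 + 1) + 1 ↦ 3^(3 + 1) + 1|_3 = 82 ⇒ 81
(1) 81|_3 = 3^(3 + 1) ↦ 4^(4 + 1)|_4 = 1024 ⇒ 1023

942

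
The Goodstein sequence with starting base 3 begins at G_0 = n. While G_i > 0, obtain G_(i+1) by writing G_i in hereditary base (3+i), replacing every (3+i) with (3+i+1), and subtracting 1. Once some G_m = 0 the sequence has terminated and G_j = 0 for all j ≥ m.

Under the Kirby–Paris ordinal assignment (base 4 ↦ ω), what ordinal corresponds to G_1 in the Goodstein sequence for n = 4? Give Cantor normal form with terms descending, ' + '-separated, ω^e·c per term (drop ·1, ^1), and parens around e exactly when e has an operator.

ω

G_0=4  [base 3] 3 + 1  →[3↦4]→  4 + 1 = 5  −1 ⇒ G_1=4
G_1=4  [base 4] 4  →[4↦5]→  5 = 5  −1 ⇒ G_2=4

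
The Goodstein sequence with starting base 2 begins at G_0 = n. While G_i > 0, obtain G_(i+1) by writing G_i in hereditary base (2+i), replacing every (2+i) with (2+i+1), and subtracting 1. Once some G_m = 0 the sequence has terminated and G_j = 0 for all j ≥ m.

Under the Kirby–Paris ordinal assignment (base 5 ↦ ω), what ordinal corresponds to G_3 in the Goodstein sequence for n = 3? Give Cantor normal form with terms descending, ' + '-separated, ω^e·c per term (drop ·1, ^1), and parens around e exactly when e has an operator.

2

step 0: 3 = 2 + 1; sub 3 for 2: 3 + 1; = 4; G_1 = 4−1 = 3
step 1: 3 = 3; sub 4 for 3: 4; = 4; G_2 = 4−1 = 3
step 2: 3 = 3; sub 5 for 4: 3; = 3; G_3 = 3−1 = 2
step 3: 2 = 2; sub 6 for 5: 2; = 2; G_4 = 2−1 = 1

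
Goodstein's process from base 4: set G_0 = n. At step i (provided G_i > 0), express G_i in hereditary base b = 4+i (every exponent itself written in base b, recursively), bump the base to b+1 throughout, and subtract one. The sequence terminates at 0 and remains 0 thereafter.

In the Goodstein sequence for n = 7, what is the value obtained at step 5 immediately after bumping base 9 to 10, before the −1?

6

7 —HB4→ 4 + 3 —bump→ 5 + 3 = 8 —(−1)→ 7
7 —HB5→ 5 + 2 —bump→ 6 + 2 = 8 —(−1)→ 7
7 —HB6→ 6 + 1 —bump→ 7 + 1 = 8 —(−1)→ 7
7 —HB7→ 7 —bump→ 8 = 8 —(−1)→ 7
7 —HB8→ 7 —bump→ 7 = 7 —(−1)→ 6
6 —HB9→ 6 —bump→ 6 = 6 —(−1)→ 5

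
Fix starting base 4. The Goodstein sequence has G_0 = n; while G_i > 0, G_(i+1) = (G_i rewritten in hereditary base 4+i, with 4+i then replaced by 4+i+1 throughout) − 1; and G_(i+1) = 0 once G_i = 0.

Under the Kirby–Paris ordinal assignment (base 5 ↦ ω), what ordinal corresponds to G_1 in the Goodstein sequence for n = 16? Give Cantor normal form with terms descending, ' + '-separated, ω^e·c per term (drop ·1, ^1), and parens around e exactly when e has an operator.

ω·4 + 4

G_0=16  [base 4] 4^2  →[4↦5]→  5^2 = 25  −1 ⇒ G_1=24
G_1=24  [base 5] 4·5 + 4  →[5↦6]→  4·6 + 4 = 28  −1 ⇒ G_2=27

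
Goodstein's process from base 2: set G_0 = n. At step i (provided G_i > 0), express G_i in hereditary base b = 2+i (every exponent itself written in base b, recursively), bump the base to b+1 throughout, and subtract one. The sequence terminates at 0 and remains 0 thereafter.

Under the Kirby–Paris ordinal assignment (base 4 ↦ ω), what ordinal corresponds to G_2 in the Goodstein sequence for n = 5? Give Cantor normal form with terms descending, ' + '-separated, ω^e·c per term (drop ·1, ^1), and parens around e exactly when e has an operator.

G_0=5  [base 2] 2^2 + 1  →[2↦3]→  3^3 + 1 = 28  −1 ⇒ G_1=27
G_1=27  [base 3] 3^3  →[3↦4]→  4^4 = 256  −1 ⇒ G_2=255
G_2=255  [base 4] 3·4^3 + 3·4^2 + 3·4 + 3  →[4↦5]→  3·5^3 + 3·5^2 + 3·5 + 3 = 468  −1 ⇒ G_3=467

ω^3·3 + ω^2·3 + ω·3 + 3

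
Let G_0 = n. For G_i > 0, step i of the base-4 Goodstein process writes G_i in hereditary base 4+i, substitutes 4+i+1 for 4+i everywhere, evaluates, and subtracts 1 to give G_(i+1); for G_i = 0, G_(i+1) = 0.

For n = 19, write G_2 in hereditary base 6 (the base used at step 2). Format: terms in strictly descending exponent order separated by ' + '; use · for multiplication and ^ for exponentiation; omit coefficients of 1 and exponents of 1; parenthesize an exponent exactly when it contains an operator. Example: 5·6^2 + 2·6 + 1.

6^2 + 1

step 0: 19 = 4^2 + 3; sub 5 for 4: 5^2 + 3; = 28; G_1 = 28−1 = 27
step 1: 27 = 5^2 + 2; sub 6 for 5: 6^2 + 2; = 38; G_2 = 38−1 = 37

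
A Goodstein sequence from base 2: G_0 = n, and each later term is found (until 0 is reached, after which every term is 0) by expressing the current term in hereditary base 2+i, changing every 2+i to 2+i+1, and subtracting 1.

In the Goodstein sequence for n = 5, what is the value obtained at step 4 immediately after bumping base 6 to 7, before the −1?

1198

G_0 = 5. HB_2(5) = 2^2 + 1. Bump = 28. G_1 = 27.
G_1 = 27. HB_3(27) = 3^3. Bump = 256. G_2 = 255.
G_2 = 255. HB_4(255) = 3·4^3 + 3·4^2 + 3·4 + 3. Bump = 468. G_3 = 467.
G_3 = 467. HB_5(467) = 3·5^3 + 3·5^2 + 3·5 + 2. Bump = 776. G_4 = 775.
G_4 = 775. HB_6(775) = 3·6^3 + 3·6^2 + 3·6 + 1. Bump = 1198. G_5 = 1197.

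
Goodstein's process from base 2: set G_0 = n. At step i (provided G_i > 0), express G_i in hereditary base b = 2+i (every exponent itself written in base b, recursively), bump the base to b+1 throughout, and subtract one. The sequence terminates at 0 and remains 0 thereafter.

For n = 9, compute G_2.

G_0=9  [base 2] 2^(2 + 1) + 1  →[2↦3]→  3^(3 + 1) + 1 = 82  −1 ⇒ G_1=81
G_1=81  [base 3] 3^(3 + 1)  →[3↦4]→  4^(4 + 1) = 1024  −1 ⇒ G_2=1023
G_2=1023  [base 4] 3·4^4 + 3·4^3 + 3·4^2 + 3·4 + 3  →[4↦5]→  3·5^5 + 3·5^3 + 3·5^2 + 3·5 + 3 = 9843  −1 ⇒ G_3=9842

1023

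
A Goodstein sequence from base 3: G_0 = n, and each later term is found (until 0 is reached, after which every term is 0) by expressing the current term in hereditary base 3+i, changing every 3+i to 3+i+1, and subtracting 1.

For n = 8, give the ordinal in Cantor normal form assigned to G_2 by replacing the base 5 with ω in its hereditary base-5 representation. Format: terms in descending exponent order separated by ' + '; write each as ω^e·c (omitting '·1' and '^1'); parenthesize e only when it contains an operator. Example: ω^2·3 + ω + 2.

G_0=8  [base 3] 2·3 + 2  →[3↦4]→  2·4 + 2 = 10  −1 ⇒ G_1=9
G_1=9  [base 4] 2·4 + 1  →[4↦5]→  2·5 + 1 = 11  −1 ⇒ G_2=10
G_2=10  [base 5] 2·5  →[5↦6]→  2·6 = 12  −1 ⇒ G_3=11

ω·2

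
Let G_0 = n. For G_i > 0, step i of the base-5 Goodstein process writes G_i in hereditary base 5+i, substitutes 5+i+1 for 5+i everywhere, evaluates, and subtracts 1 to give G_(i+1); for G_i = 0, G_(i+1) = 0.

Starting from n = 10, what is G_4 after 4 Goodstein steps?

11

10 —HB5→ 2·5 —bump→ 2·6 = 12 —(−1)→ 11
11 —HB6→ 6 + 5 —bump→ 7 + 5 = 12 —(−1)→ 11
11 —HB7→ 7 + 4 —bump→ 8 + 4 = 12 —(−1)→ 11
11 —HB8→ 8 + 3 —bump→ 9 + 3 = 12 —(−1)→ 11
11 —HB9→ 9 + 2 —bump→ 10 + 2 = 12 —(−1)→ 11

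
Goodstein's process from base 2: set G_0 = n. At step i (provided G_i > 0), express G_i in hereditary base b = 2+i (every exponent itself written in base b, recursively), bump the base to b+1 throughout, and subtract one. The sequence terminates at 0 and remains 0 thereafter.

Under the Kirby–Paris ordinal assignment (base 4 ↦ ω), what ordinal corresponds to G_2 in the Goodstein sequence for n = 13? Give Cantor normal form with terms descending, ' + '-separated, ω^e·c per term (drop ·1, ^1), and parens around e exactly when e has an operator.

ω^(ω + 1) + ω^3·3 + ω^2·3 + ω·3 + 3

G_0=13  [base 2] 2^(2 + 1) + 2^2 + 1  →[2↦3]→  3^(3 + 1) + 3^3 + 1 = 109  −1 ⇒ G_1=108
G_1=108  [base 3] 3^(3 + 1) + 3^3  →[3↦4]→  4^(4 + 1) + 4^4 = 1280  −1 ⇒ G_2=1279
G_2=1279  [base 4] 4^(4 + 1) + 3·4^3 + 3·4^2 + 3·4 + 3  →[4↦5]→  5^(5 + 1) + 3·5^3 + 3·5^2 + 3·5 + 3 = 16093  −1 ⇒ G_3=16092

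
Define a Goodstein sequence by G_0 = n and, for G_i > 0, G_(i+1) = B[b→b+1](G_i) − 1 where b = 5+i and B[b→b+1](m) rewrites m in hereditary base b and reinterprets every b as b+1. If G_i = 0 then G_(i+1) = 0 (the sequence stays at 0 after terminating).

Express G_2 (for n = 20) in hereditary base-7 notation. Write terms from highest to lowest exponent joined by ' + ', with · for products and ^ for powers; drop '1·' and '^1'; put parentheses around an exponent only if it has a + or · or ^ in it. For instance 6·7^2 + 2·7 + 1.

G_0=20  [base 5] 4·5  →[5↦6]→  4·6 = 24  −1 ⇒ G_1=23
G_1=23  [base 6] 3·6 + 5  →[6↦7]→  3·7 + 5 = 26  −1 ⇒ G_2=25

3·7 + 4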